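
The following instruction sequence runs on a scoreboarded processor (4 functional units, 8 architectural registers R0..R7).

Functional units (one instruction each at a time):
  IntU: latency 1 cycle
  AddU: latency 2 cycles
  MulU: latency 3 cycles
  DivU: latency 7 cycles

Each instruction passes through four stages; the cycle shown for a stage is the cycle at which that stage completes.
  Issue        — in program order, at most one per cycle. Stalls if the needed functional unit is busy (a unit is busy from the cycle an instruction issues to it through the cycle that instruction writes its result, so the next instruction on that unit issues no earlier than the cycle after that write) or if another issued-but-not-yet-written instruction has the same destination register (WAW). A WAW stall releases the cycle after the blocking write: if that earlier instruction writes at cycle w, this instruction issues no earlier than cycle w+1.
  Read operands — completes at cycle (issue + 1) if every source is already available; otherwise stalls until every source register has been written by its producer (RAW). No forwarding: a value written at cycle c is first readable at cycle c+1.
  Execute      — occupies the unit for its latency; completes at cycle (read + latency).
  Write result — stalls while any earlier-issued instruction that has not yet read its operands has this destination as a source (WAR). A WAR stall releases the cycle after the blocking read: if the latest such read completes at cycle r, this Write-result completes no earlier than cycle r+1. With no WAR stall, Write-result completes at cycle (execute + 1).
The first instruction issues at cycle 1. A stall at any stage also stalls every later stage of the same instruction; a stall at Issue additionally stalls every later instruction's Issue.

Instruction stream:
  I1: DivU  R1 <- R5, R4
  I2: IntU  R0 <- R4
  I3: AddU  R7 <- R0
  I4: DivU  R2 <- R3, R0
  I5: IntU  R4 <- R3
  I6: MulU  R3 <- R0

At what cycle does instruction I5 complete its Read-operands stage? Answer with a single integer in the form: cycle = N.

[1] I1 issues→DivU
[2] I1 reads | I2 issues→IntU
[3] I2 reads | I3 issues→AddU
[4] I2 exec-done
[5] I2 writes R0
[6] I3 reads
[8] I3 exec-done
[9] I1 exec-done | I3 writes R7
[10] I1 writes R1
[11] I4 issues→DivU
[12] I4 reads | I5 issues→IntU
[13] I5 reads | I6 issues→MulU
[14] I5 exec-done | I6 reads
[15] I5 writes R4
[17] I6 exec-done
[18] I6 writes R3
[19] I4 exec-done
[20] I4 writes R2

cycle = 13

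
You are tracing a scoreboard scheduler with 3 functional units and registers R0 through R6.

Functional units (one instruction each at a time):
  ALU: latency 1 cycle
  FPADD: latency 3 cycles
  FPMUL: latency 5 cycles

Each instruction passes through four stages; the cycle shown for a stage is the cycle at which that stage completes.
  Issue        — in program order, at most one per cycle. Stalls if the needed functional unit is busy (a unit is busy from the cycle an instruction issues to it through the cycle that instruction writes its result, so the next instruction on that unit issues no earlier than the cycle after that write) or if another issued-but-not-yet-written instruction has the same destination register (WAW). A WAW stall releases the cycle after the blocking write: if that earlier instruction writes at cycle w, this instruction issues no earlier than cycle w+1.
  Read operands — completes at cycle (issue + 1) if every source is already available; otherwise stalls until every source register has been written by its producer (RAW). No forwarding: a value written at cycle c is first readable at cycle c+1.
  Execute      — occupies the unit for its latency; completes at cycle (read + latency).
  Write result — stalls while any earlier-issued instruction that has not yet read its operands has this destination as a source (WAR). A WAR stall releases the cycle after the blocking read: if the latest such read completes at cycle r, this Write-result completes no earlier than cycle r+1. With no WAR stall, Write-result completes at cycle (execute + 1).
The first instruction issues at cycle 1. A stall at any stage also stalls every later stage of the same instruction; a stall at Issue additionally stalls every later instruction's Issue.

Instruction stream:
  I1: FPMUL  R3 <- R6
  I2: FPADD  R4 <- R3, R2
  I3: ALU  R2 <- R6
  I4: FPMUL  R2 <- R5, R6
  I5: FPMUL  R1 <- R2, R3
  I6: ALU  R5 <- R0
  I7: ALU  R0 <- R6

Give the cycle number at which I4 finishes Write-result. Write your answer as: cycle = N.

cycle = 18

[I1] 1/2/7/8
[I2] 2/9/12/13  (RAW R3: wait I1 write@8)
[I3] 3/4/5/10  (WAR R2: wait I2 read@9)
[I4] 11/12/17/18  (WAW R2: wait I3 write@10)
[I5] 19/20/25/26  (struct: FPMUL busy until I4 writes@18)
[I6] 20/21/22/23
[I7] 24/25/26/27  (struct: ALU busy until I6 writes@23)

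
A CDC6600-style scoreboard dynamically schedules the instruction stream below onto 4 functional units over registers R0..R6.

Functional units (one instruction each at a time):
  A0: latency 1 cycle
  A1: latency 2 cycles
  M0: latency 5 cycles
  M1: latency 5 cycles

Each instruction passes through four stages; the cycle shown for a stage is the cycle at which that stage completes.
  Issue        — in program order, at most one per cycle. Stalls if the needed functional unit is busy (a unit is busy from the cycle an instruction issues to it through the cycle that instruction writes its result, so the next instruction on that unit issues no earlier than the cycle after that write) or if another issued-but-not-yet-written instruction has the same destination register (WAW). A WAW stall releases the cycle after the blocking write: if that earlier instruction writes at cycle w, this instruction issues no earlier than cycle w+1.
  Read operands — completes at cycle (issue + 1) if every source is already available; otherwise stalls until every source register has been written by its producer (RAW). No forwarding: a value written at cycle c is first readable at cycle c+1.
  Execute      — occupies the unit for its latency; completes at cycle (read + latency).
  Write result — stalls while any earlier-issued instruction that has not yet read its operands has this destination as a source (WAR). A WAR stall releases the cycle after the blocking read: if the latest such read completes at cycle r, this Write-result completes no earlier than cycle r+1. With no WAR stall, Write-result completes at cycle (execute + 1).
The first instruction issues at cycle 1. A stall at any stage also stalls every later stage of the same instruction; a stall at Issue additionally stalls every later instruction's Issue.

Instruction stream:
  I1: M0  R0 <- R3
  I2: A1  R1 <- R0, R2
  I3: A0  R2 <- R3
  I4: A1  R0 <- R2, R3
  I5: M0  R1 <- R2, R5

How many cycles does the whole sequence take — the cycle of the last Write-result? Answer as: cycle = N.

cycle = 21

t=1  I1 dispatched to M0
t=2  I1 operands ready, I2 dispatched to A1
t=3  I3 dispatched to A0
t=4  I3 operands ready
t=5  I3 complete
t=7  I1 complete
t=8  R0←I1
t=9  I2 operands ready
t=10  R2←I3
t=11  I2 complete
t=12  R1←I2
t=13  I4 dispatched to A1
t=14  I4 operands ready, I5 dispatched to M0
t=15  I5 operands ready
t=16  I4 complete
t=17  R0←I4
t=20  I5 complete
t=21  R1←I5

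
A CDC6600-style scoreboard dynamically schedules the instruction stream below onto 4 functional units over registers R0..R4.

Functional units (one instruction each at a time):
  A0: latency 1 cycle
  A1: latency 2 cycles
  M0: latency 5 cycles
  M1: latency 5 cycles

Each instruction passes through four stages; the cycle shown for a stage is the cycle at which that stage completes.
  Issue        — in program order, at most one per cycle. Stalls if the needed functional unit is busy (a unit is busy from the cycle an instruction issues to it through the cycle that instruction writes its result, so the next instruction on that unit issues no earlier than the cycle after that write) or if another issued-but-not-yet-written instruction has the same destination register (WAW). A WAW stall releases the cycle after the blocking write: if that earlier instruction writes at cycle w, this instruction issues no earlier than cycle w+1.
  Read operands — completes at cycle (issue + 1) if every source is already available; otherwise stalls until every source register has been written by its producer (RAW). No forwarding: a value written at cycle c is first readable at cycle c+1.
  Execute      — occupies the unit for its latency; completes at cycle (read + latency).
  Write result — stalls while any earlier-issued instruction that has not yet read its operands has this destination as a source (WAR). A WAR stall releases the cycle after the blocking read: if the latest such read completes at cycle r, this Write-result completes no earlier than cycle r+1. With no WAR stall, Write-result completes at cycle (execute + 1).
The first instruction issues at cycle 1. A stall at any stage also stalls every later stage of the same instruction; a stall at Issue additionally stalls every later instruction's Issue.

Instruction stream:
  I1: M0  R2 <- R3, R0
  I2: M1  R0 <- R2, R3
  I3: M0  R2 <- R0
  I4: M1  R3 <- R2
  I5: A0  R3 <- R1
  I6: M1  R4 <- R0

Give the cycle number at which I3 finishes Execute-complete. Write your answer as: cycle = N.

  I1 | 1 | 2 | 7 | 8
  I2 | 2 | 9 | 14 | 15   RAW R2: wait I1 write@8
  I3 | 9 | 16 | 21 | 22   struct: M0 busy until I1 writes@8 · RAW R0: wait I2 write@15
  I4 | 16 | 23 | 28 | 29   struct: M1 busy until I2 writes@15 · RAW R2: wait I3 write@22
  I5 | 30 | 31 | 32 | 33   WAW R3: wait I4 write@29
  I6 | 31 | 32 | 37 | 38

cycle = 21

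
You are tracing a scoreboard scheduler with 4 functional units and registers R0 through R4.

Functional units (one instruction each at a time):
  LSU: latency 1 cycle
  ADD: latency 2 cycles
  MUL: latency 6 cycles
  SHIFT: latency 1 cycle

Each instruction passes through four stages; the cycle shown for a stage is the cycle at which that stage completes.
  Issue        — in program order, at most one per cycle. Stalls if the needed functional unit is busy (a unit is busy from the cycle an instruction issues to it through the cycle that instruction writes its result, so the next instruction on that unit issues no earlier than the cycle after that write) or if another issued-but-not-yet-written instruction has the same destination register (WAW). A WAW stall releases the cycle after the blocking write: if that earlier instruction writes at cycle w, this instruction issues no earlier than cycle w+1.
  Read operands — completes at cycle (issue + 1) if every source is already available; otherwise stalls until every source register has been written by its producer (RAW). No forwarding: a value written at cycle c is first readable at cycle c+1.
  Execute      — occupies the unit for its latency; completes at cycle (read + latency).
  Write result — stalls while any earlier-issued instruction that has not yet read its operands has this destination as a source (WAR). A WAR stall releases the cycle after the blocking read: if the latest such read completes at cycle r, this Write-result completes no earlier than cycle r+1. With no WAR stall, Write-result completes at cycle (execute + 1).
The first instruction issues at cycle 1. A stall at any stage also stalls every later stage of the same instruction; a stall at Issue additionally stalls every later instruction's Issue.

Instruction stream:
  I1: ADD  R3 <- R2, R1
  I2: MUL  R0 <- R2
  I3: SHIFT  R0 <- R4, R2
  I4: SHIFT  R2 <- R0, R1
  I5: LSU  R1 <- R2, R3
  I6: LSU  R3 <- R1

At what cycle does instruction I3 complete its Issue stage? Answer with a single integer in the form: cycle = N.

cycle = 11

[1] I1 issues→ADD
[2] I1 reads · I2 issues→MUL
[3] I2 reads
[4] I1 exec-done
[5] I1 writes R3
[9] I2 exec-done
[10] I2 writes R0
[11] I3 issues→SHIFT
[12] I3 reads
[13] I3 exec-done
[14] I3 writes R0
[15] I4 issues→SHIFT
[16] I4 reads · I5 issues→LSU
[17] I4 exec-done
[18] I4 writes R2
[19] I5 reads
[20] I5 exec-done
[21] I5 writes R1
[22] I6 issues→LSU
[23] I6 reads
[24] I6 exec-done
[25] I6 writes R3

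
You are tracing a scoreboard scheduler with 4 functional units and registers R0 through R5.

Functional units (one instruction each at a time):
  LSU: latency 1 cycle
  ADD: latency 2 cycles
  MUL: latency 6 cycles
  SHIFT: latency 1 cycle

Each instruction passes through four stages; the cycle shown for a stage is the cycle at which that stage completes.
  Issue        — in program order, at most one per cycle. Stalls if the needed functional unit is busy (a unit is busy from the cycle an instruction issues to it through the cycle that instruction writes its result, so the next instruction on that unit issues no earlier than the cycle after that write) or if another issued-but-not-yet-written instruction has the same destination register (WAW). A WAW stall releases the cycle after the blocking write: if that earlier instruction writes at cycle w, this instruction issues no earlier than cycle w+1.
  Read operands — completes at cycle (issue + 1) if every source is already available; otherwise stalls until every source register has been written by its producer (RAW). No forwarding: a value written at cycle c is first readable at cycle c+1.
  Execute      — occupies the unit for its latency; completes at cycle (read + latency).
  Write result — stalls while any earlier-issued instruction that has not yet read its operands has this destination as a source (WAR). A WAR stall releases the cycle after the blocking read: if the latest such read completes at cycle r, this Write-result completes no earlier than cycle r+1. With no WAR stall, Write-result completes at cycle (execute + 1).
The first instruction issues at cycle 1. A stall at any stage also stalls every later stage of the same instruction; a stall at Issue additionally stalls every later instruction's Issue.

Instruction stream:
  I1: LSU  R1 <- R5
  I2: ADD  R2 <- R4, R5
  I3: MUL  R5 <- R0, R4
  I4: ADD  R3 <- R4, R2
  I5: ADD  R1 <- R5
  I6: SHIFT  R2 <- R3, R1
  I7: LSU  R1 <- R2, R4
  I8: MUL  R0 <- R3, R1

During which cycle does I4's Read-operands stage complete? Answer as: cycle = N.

c1: I1 dispatched to LSU
c2: I1 operands ready | I2 dispatched to ADD
c3: I1 complete | I2 operands ready | I3 dispatched to MUL
c4: R1←I1 | I3 operands ready
c5: I2 complete
c6: R2←I2
c7: I4 dispatched to ADD
c8: I4 operands ready
c10: I3 complete | I4 complete
c11: R5←I3 | R3←I4
c12: I5 dispatched to ADD
c13: I5 operands ready | I6 dispatched to SHIFT
c15: I5 complete
c16: R1←I5
c17: I6 operands ready | I7 dispatched to LSU
c18: I6 complete | I8 dispatched to MUL
c19: R2←I6
c20: I7 operands ready
c21: I7 complete
c22: R1←I7
c23: I8 operands ready
c29: I8 complete
c30: R0←I8

cycle = 8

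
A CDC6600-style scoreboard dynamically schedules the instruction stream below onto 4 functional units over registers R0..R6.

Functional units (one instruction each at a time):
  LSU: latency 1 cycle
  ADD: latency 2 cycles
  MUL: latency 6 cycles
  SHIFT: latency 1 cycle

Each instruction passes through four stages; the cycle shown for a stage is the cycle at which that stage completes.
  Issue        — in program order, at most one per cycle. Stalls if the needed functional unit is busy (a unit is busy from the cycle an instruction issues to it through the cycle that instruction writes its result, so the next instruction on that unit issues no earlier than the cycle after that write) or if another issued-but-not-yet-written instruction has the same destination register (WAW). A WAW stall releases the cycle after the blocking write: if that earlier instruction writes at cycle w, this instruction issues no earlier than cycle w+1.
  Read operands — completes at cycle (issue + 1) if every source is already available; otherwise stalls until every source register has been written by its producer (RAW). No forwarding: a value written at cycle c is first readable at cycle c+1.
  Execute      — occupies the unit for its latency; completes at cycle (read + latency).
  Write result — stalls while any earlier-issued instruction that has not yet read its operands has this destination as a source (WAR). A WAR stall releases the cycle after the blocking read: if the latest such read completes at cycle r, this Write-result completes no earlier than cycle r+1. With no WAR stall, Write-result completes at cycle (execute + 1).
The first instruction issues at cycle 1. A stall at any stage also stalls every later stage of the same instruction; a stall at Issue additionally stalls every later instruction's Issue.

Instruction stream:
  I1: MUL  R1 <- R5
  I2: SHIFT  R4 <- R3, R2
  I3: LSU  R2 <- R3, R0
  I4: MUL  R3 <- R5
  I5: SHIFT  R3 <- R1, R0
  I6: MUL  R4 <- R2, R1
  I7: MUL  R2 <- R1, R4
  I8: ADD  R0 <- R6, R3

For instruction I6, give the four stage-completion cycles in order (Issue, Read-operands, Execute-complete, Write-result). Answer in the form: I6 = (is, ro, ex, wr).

I6 = (20, 21, 27, 28)

I1 -> (1, 2, 8, 9)
I2 -> (2, 3, 4, 5)
I3 -> (3, 4, 5, 6)
I4 -> (10, 11, 17, 18)  // struct: MUL busy until I1 writes@9
I5 -> (19, 20, 21, 22)  // WAW R3: wait I4 write@18
I6 -> (20, 21, 27, 28)
I7 -> (29, 30, 36, 37)  // struct: MUL busy until I6 writes@28
I8 -> (30, 31, 33, 34)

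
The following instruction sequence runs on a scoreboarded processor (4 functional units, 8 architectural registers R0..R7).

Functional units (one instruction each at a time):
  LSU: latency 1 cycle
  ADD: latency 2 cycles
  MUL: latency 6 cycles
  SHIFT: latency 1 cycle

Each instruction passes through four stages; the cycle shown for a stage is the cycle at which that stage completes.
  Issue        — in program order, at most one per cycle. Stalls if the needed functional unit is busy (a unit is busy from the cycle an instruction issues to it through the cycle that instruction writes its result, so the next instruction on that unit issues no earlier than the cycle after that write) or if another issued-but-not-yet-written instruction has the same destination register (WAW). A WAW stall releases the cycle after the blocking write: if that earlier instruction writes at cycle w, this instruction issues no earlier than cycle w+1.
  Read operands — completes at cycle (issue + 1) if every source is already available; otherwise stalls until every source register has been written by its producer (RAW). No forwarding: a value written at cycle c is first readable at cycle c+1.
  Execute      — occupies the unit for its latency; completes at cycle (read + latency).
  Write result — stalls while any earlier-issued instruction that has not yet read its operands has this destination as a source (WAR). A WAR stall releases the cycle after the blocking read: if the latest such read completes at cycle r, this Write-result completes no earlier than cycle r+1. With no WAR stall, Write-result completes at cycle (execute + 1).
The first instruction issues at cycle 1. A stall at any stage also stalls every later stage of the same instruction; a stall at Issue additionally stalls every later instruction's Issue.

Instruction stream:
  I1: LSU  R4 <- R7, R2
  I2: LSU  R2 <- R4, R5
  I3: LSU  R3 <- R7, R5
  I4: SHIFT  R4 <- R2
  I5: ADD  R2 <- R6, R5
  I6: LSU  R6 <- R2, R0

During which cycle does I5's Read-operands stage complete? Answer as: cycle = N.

t=1  I1→LSU
t=2  I1 RO
t=3  I1 EX
t=4  I1 WR R4
t=5  I2→LSU
t=6  I2 RO
t=7  I2 EX
t=8  I2 WR R2
t=9  I3→LSU
t=10  I3 RO | I4→SHIFT
t=11  I3 EX | I4 RO | I5→ADD
t=12  I3 WR R3 | I4 EX | I5 RO
t=13  I4 WR R4 | I6→LSU
t=14  I5 EX
t=15  I5 WR R2
t=16  I6 RO
t=17  I6 EX
t=18  I6 WR R6

cycle = 12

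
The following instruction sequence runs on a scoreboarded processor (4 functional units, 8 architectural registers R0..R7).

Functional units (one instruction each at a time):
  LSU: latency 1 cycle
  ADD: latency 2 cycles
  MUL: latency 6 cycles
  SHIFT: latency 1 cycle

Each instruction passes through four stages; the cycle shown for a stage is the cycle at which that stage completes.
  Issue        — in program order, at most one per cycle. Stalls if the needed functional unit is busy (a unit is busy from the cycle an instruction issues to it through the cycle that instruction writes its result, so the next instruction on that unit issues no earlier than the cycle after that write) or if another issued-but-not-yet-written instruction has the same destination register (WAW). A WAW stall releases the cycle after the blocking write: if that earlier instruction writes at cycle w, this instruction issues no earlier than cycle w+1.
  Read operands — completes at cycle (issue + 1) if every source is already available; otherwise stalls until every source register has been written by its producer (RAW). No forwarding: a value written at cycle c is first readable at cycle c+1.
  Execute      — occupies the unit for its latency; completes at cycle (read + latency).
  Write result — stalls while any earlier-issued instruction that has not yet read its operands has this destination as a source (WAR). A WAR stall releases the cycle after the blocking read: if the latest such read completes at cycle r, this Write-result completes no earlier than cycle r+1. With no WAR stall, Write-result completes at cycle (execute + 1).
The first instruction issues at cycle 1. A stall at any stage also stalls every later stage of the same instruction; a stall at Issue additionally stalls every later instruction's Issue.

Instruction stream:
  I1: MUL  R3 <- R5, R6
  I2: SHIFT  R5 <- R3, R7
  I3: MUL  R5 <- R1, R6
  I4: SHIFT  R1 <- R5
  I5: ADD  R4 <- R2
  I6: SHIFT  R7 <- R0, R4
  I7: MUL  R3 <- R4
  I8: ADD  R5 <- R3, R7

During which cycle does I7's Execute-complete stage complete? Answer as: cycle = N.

cycle = 33

cycle 1: issue I1 (MUL)
cycle 2: I1 read-ops | issue I2 (SHIFT)
cycle 8: I1 finished on MUL
cycle 9: I1→R3
cycle 10: I2 read-ops
cycle 11: I2 finished on SHIFT
cycle 12: I2→R5
cycle 13: issue I3 (MUL)
cycle 14: I3 read-ops | issue I4 (SHIFT)
cycle 15: issue I5 (ADD)
cycle 16: I5 read-ops
cycle 18: I5 finished on ADD
cycle 19: I5→R4
cycle 20: I3 finished on MUL
cycle 21: I3→R5
cycle 22: I4 read-ops
cycle 23: I4 finished on SHIFT
cycle 24: I4→R1
cycle 25: issue I6 (SHIFT)
cycle 26: I6 read-ops | issue I7 (MUL)
cycle 27: I6 finished on SHIFT | I7 read-ops | issue I8 (ADD)
cycle 28: I6→R7
cycle 33: I7 finished on MUL
cycle 34: I7→R3
cycle 35: I8 read-ops
cycle 37: I8 finished on ADD
cycle 38: I8→R5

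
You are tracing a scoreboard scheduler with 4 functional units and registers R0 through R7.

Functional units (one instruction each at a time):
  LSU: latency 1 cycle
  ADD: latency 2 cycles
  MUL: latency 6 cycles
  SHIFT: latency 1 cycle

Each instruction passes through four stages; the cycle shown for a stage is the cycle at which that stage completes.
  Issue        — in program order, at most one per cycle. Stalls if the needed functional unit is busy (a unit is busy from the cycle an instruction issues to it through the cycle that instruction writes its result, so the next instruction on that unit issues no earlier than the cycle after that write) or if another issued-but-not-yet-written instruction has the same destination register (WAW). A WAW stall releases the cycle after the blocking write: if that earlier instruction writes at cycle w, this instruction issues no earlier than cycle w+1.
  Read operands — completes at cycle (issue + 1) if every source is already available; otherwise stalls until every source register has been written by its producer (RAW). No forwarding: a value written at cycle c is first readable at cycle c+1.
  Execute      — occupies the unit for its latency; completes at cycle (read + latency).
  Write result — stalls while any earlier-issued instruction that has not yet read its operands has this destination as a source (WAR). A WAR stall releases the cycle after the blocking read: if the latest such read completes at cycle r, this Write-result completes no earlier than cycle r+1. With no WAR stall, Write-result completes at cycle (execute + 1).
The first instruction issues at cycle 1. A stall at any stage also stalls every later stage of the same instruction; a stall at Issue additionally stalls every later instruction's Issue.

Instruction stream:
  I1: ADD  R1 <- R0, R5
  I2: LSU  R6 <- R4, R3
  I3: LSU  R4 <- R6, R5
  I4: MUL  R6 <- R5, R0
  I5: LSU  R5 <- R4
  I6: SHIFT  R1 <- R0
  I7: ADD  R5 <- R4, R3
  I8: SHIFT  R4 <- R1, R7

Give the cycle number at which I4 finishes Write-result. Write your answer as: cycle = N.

cycle 1: I1 issues→ADD
cycle 2: I1 reads · I2 issues→LSU
cycle 3: I2 reads
cycle 4: I1 exec-done · I2 exec-done
cycle 5: I1 writes R1 · I2 writes R6
cycle 6: I3 issues→LSU
cycle 7: I3 reads · I4 issues→MUL
cycle 8: I3 exec-done · I4 reads
cycle 9: I3 writes R4
cycle 10: I5 issues→LSU
cycle 11: I5 reads · I6 issues→SHIFT
cycle 12: I5 exec-done · I6 reads
cycle 13: I5 writes R5 · I6 exec-done
cycle 14: I4 exec-done · I6 writes R1 · I7 issues→ADD
cycle 15: I4 writes R6 · I7 reads · I8 issues→SHIFT
cycle 16: I8 reads
cycle 17: I7 exec-done · I8 exec-done
cycle 18: I7 writes R5 · I8 writes R4

cycle = 15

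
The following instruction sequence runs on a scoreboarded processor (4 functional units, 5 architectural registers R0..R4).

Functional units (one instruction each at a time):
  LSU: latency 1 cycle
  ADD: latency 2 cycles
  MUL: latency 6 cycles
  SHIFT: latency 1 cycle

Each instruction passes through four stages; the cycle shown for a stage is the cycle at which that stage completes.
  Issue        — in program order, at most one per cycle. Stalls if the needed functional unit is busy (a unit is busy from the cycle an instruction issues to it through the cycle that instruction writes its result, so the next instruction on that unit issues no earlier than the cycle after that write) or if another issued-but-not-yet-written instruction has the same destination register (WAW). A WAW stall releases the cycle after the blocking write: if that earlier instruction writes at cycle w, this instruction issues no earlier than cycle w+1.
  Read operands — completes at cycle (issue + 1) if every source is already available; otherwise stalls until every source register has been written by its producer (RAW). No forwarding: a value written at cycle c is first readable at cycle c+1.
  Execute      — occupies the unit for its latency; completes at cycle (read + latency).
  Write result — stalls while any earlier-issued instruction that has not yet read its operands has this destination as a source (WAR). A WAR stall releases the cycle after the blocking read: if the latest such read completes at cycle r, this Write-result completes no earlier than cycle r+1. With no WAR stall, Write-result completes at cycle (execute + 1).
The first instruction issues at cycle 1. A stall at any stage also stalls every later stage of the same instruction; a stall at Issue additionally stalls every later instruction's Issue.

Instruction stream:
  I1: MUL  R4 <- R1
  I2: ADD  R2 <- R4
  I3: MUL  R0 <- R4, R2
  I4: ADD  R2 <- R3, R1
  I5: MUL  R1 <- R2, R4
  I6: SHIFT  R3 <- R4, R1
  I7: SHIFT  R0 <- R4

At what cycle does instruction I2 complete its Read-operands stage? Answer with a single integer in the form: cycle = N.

cycle = 10

I1 -> (1, 2, 8, 9)
I2 -> (2, 10, 12, 13)  // RAW R4: wait I1 write@9
I3 -> (10, 14, 20, 21)  // struct: MUL busy until I1 writes@9, RAW R2: wait I2 write@13
I4 -> (14, 15, 17, 18)  // struct: ADD busy until I2 writes@13
I5 -> (22, 23, 29, 30)  // struct: MUL busy until I3 writes@21
I6 -> (23, 31, 32, 33)  // RAW R1: wait I5 write@30
I7 -> (34, 35, 36, 37)  // struct: SHIFT busy until I6 writes@33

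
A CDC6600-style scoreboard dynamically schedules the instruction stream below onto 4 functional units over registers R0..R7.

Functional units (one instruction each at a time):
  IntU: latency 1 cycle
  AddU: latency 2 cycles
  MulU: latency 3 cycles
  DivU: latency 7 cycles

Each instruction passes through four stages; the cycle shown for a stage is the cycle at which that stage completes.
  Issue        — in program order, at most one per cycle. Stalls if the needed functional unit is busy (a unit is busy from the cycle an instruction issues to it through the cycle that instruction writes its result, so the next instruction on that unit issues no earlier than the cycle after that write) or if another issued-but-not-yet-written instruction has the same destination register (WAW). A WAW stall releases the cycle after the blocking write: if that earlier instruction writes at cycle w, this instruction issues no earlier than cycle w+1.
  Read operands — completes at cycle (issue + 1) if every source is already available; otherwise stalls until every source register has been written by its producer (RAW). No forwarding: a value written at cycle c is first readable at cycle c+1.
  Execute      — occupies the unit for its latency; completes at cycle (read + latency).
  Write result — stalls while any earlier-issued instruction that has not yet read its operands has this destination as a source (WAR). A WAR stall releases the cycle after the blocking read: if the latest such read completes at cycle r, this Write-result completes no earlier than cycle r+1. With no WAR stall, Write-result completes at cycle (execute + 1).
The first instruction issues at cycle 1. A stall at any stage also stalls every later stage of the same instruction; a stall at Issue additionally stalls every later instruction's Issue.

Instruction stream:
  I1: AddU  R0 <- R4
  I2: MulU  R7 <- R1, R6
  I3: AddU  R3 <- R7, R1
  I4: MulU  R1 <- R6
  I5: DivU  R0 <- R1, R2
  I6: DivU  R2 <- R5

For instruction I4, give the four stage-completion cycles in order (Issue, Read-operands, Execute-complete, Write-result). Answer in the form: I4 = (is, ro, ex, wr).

c1: I1 issues→AddU
c2: I1 reads · I2 issues→MulU
c3: I2 reads
c4: I1 exec-done
c5: I1 writes R0
c6: I2 exec-done · I3 issues→AddU
c7: I2 writes R7
c8: I3 reads · I4 issues→MulU
c9: I4 reads · I5 issues→DivU
c10: I3 exec-done
c11: I3 writes R3
c12: I4 exec-done
c13: I4 writes R1
c14: I5 reads
c21: I5 exec-done
c22: I5 writes R0
c23: I6 issues→DivU
c24: I6 reads
c31: I6 exec-done
c32: I6 writes R2

I4 = (8, 9, 12, 13)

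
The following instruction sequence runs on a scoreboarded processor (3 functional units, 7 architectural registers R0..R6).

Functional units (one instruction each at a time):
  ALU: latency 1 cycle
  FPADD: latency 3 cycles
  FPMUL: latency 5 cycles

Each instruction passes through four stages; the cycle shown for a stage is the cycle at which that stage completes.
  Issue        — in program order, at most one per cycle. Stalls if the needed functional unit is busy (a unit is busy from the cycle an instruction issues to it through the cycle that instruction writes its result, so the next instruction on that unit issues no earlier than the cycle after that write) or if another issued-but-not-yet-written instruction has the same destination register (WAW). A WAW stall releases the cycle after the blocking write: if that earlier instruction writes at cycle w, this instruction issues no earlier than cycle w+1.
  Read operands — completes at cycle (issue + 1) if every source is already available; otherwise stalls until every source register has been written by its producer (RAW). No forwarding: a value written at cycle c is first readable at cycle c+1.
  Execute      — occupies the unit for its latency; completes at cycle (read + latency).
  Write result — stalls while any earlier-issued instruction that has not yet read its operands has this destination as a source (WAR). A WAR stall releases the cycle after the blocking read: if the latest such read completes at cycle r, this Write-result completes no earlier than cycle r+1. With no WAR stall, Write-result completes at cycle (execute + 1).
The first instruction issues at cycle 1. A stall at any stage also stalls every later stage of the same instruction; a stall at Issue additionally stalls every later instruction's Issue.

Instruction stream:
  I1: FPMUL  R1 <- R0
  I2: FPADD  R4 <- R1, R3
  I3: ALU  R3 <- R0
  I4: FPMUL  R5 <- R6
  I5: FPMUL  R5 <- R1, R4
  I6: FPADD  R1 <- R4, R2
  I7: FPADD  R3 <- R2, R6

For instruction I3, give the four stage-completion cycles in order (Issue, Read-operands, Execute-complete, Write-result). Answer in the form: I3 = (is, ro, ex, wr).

I3 = (3, 4, 5, 10)

cycle 1: I1→FPMUL
cycle 2: I1 RO, I2→FPADD
cycle 3: I3→ALU
cycle 4: I3 RO
cycle 5: I3 EX
cycle 7: I1 EX
cycle 8: I1 WR R1
cycle 9: I2 RO, I4→FPMUL
cycle 10: I3 WR R3, I4 RO
cycle 12: I2 EX
cycle 13: I2 WR R4
cycle 15: I4 EX
cycle 16: I4 WR R5
cycle 17: I5→FPMUL
cycle 18: I5 RO, I6→FPADD
cycle 19: I6 RO
cycle 22: I6 EX
cycle 23: I5 EX, I6 WR R1
cycle 24: I5 WR R5, I7→FPADD
cycle 25: I7 RO
cycle 28: I7 EX
cycle 29: I7 WR R3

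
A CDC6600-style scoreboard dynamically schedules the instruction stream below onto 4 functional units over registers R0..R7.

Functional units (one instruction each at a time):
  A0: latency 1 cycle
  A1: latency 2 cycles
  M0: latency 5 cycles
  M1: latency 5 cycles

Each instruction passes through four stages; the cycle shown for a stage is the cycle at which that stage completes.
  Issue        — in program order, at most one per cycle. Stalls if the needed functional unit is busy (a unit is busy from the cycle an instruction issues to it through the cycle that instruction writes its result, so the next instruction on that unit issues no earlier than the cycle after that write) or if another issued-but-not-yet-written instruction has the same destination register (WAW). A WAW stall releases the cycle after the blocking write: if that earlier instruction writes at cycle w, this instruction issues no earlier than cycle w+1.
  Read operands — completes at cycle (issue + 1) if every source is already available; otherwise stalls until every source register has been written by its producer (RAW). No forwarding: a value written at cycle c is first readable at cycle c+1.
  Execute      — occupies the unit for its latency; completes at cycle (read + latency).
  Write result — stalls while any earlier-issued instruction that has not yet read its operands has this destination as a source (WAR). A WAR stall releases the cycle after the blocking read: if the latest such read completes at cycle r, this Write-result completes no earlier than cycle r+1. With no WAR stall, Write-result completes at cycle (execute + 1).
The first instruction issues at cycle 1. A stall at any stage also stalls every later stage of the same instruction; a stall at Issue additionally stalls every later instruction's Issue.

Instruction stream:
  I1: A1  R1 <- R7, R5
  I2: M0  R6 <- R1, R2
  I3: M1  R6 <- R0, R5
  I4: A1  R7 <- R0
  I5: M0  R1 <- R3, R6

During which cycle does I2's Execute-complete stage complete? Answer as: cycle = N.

[I1] 1/2/4/5
[I2] 2/6/11/12  (RAW R1: wait I1 write@5)
[I3] 13/14/19/20  (WAW R6: wait I2 write@12)
[I4] 14/15/17/18
[I5] 15/21/26/27  (RAW R6: wait I3 write@20)

cycle = 11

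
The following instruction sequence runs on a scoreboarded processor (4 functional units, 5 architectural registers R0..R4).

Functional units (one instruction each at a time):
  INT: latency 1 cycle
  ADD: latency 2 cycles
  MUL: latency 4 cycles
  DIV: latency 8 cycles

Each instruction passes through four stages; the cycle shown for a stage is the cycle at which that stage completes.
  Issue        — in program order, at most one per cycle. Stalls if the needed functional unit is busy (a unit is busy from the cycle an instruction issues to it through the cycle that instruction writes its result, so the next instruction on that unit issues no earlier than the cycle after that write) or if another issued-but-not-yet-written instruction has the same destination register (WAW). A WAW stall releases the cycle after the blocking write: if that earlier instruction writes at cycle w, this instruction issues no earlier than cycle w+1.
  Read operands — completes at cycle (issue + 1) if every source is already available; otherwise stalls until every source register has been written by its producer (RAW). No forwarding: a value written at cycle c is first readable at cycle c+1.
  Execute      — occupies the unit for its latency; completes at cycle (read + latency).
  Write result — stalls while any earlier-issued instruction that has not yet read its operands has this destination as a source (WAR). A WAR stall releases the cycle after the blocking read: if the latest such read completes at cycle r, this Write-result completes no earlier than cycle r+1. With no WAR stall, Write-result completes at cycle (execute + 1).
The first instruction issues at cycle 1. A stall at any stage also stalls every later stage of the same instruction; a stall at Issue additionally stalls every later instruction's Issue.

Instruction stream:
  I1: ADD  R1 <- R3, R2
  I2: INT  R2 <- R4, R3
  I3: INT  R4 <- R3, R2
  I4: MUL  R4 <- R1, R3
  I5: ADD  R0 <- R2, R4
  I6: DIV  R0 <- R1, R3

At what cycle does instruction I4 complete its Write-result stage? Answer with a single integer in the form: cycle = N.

cycle = 16

c1: I1 issues→ADD
c2: I1 reads, I2 issues→INT
c3: I2 reads
c4: I1 exec-done, I2 exec-done
c5: I1 writes R1, I2 writes R2
c6: I3 issues→INT
c7: I3 reads
c8: I3 exec-done
c9: I3 writes R4
c10: I4 issues→MUL
c11: I4 reads, I5 issues→ADD
c15: I4 exec-done
c16: I4 writes R4
c17: I5 reads
c19: I5 exec-done
c20: I5 writes R0
c21: I6 issues→DIV
c22: I6 reads
c30: I6 exec-done
c31: I6 writes R0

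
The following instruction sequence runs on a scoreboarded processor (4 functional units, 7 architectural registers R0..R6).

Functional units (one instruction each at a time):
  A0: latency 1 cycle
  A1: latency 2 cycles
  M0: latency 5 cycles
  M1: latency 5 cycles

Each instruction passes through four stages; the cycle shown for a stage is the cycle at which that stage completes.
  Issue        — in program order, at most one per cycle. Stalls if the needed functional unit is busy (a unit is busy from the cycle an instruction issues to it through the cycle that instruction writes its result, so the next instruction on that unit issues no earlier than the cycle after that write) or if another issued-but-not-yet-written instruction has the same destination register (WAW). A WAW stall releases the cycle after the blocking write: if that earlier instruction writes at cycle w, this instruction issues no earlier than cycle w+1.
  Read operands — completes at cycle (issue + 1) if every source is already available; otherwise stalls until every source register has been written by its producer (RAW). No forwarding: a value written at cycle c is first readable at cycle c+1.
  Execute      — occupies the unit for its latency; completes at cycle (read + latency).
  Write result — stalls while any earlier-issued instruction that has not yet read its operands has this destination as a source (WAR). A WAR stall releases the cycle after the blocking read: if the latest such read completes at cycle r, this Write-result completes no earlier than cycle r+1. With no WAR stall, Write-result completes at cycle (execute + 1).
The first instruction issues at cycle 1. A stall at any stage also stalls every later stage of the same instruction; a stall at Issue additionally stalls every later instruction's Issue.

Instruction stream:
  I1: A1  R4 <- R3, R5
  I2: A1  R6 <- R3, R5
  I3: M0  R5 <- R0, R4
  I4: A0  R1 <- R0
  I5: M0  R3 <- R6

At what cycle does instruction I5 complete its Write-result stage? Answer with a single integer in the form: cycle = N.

  I1 | 1 | 2 | 4 | 5
  I2 | 6 | 7 | 9 | 10   struct: A1 busy until I1 writes@5
  I3 | 7 | 8 | 13 | 14
  I4 | 8 | 9 | 10 | 11
  I5 | 15 | 16 | 21 | 22   struct: M0 busy until I3 writes@14

cycle = 22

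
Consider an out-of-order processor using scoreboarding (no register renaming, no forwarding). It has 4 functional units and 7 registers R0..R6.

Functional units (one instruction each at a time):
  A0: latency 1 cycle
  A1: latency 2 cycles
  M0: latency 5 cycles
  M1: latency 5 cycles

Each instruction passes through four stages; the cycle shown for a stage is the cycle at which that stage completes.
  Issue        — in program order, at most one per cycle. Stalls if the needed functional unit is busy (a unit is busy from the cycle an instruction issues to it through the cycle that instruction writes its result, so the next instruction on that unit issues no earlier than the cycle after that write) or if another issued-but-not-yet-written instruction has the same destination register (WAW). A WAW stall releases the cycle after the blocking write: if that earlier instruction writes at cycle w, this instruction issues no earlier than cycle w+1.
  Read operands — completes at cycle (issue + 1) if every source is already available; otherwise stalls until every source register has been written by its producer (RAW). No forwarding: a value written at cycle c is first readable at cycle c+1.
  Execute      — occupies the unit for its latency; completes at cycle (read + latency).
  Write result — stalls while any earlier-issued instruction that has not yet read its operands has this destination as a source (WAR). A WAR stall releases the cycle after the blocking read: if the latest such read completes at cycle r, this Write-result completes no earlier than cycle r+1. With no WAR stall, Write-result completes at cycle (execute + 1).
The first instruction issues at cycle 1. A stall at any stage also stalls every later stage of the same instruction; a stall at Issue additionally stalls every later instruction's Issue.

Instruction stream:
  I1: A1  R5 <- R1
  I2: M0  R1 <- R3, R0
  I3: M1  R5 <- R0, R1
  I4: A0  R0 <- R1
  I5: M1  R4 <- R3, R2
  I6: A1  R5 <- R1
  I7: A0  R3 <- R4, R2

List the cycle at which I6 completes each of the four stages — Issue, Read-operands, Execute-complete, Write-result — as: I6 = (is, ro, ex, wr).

I1  is:1  ro:2  ex:4  wr:5
I2  is:2  ro:3  ex:8  wr:9
I3  is:6  ro:10  ex:15  wr:16  — WAW R5: wait I1 write@5, RAW R1: wait I2 write@9
I4  is:7  ro:10  ex:11  wr:12  — RAW R1: wait I2 write@9
I5  is:17  ro:18  ex:23  wr:24  — struct: M1 busy until I3 writes@16
I6  is:18  ro:19  ex:21  wr:22
I7  is:19  ro:25  ex:26  wr:27  — RAW R4: wait I5 write@24

I6 = (18, 19, 21, 22)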